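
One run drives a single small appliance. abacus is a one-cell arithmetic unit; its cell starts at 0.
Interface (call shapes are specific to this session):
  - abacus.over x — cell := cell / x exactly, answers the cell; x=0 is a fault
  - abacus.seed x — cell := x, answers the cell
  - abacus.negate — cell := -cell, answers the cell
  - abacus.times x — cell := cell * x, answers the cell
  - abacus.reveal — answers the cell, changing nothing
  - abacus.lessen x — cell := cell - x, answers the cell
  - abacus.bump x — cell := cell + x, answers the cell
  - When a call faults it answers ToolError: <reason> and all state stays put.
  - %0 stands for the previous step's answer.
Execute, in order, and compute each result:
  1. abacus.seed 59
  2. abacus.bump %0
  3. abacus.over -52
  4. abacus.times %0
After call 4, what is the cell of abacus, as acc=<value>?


Invoking abacus.seed using x: 59, and observe 59.
Using abacus.bump using x: %0, and get 118.
Calling abacus.over using x: -52, and get -59/26.
Invoking abacus.times using x: %0, which returns 3481/676.

Answer: acc=3481/676


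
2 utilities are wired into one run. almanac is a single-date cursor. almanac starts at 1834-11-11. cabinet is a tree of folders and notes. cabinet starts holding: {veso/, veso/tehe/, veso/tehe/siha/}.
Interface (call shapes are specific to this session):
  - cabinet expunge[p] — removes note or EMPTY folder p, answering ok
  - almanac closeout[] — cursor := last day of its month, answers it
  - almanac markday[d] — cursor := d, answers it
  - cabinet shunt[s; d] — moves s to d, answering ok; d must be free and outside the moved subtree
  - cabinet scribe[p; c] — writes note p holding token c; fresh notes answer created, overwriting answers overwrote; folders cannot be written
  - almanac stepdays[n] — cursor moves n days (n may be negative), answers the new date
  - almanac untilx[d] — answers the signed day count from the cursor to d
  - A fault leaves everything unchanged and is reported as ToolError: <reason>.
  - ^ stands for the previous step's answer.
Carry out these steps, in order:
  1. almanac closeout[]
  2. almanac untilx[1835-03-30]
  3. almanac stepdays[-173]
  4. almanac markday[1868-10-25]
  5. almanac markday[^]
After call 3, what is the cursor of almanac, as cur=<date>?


·→ almanac closeout()
·← 1834-11-30
·→ almanac untilx(d='1835-03-30')
·← 120
·→ almanac stepdays(n='-173')
·← 1834-06-10
·→ almanac markday(d='1868-10-25')
·← 1868-10-25
·→ almanac markday(d='^')
·← 1868-10-25

Answer: cur=1834-06-10


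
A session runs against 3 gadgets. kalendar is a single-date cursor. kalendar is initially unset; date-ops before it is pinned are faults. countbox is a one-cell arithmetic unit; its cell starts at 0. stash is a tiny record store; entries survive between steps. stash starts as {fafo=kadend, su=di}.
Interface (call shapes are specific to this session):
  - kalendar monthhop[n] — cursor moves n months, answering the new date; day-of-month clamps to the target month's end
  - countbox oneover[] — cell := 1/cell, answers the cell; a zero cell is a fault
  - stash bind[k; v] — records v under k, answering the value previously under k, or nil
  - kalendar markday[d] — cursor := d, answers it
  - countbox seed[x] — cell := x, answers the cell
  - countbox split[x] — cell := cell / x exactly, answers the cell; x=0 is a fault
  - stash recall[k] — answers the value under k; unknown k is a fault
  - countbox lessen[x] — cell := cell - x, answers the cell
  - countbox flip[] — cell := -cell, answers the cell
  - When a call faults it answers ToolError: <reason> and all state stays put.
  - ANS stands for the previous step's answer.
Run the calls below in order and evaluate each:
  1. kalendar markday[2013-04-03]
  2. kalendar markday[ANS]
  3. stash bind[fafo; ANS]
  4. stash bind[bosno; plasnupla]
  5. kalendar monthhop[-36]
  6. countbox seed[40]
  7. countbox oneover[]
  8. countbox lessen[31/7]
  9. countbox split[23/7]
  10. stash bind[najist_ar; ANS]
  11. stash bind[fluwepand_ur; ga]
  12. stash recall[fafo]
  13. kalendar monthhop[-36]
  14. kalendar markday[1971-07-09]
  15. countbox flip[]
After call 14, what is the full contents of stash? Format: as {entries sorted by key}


Answer: {bosno=plasnupla, fafo=2013-04-03, fluwepand_ur=ga, najist_ar=-1233/920, su=di}

Derivation:
$ kalendar markday d=2013-04-03
  2013-04-03
$ kalendar markday d=ANS
  2013-04-03
$ stash bind k=fafo v=ANS
  kadend
$ stash bind k=bosno v=plasnupla
  nil
$ kalendar monthhop n=-36
  2010-04-03
$ countbox seed x=40
  40
$ countbox oneover
  1/40
$ countbox lessen x=31/7
  -1233/280
$ countbox split x=23/7
  -1233/920
$ stash bind k=najist_ar v=ANS
  nil
$ stash bind k=fluwepand_ur v=ga
  nil
$ stash recall k=fafo
  2013-04-03
$ kalendar monthhop n=-36
  2007-04-03
$ kalendar markday d=1971-07-09
  1971-07-09
$ countbox flip
  1233/920


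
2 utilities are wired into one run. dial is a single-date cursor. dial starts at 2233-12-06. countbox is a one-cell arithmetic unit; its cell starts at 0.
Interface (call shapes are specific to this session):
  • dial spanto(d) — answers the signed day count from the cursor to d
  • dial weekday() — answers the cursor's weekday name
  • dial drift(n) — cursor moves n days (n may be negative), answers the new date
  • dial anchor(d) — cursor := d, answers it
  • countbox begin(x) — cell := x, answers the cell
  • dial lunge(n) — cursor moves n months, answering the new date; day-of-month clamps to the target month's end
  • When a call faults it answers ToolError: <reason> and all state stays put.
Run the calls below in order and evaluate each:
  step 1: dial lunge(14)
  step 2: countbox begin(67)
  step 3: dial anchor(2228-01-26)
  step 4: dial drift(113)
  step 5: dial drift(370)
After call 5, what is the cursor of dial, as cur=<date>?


% dial lunge(n→14) -> 2235-02-06
% countbox begin(x→67) -> 67
% dial anchor(d→2228-01-26) -> 2228-01-26
% dial drift(n→113) -> 2228-05-18
% dial drift(n→370) -> 2229-05-23

Answer: cur=2229-05-23


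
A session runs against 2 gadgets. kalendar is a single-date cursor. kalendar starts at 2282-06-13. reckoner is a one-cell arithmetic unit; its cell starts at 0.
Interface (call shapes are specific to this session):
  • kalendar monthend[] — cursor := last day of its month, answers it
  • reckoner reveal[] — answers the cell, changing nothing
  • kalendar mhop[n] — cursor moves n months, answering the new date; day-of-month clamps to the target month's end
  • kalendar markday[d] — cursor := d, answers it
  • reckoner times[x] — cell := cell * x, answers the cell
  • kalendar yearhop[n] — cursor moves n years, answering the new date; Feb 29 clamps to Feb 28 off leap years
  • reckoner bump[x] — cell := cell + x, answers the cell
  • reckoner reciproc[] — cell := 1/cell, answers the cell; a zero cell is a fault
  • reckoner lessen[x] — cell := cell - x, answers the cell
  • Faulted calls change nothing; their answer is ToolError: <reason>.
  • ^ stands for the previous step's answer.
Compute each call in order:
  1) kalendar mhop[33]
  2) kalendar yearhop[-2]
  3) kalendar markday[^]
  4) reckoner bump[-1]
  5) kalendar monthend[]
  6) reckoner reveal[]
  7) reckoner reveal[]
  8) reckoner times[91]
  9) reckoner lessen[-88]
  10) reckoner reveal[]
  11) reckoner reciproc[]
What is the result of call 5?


Answer: 2283-03-31

Derivation:
→ kalendar mhop(n: 33)
← 2285-03-13
→ kalendar yearhop(n: -2)
← 2283-03-13
→ kalendar markday(d: ^)
← 2283-03-13
→ reckoner bump(x: -1)
← -1
→ kalendar monthend()
← 2283-03-31
→ reckoner reveal()
← -1
→ reckoner reveal()
← -1
→ reckoner times(x: 91)
← -91
→ reckoner lessen(x: -88)
← -3
→ reckoner reveal()
← -3
→ reckoner reciproc()
← -1/3


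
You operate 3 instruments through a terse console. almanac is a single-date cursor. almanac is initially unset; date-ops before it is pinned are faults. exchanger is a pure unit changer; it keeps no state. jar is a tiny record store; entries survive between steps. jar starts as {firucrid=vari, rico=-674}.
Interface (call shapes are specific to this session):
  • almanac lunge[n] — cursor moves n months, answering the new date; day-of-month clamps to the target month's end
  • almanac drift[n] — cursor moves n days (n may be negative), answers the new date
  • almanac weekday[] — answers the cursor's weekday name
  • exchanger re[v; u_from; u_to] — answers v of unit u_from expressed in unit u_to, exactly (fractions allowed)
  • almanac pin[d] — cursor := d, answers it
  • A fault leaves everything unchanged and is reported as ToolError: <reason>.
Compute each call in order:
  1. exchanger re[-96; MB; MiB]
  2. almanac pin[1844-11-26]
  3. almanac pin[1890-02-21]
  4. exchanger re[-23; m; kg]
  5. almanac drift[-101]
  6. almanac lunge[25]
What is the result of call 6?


==> exchanger re(-96, MB, MiB)
<== -46875/512
==> almanac pin(1844-11-26)
<== 1844-11-26
==> almanac pin(1890-02-21)
<== 1890-02-21
==> exchanger re(-23, m, kg)
<== ToolError: incompatible units
==> almanac drift(-101)
<== 1889-11-12
==> almanac lunge(25)
<== 1891-12-12

Answer: 1891-12-12


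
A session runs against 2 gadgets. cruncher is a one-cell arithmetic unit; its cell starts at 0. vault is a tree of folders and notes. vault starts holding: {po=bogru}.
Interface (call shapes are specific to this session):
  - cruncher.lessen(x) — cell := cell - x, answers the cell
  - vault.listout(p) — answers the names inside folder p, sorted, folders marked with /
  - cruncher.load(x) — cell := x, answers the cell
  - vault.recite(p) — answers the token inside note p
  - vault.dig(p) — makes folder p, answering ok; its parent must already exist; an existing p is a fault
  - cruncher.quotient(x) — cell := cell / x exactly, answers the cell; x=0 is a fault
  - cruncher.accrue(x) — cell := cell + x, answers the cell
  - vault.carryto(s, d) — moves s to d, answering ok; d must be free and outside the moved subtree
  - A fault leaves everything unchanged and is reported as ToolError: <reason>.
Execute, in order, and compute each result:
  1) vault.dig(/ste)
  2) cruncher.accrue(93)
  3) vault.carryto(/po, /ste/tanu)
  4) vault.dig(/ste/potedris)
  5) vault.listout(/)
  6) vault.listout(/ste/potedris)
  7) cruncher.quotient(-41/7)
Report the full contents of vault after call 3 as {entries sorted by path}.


Then vault.dig(p='/ste'), — result: ok.
I run cruncher.accrue(x='93'), which returns 93.
Next I call vault.carryto(s='/po', d='/ste/tanu'), → ok.
Calling vault.dig(p='/ste/potedris'), — result: ok.
Invoking vault.listout(p='/'), and get [ste/].
Then vault.listout(p='/ste/potedris'), giving [].
Using cruncher.quotient(x='-41/7'), and observe -651/41.

Answer: {ste/, ste/tanu=bogru}


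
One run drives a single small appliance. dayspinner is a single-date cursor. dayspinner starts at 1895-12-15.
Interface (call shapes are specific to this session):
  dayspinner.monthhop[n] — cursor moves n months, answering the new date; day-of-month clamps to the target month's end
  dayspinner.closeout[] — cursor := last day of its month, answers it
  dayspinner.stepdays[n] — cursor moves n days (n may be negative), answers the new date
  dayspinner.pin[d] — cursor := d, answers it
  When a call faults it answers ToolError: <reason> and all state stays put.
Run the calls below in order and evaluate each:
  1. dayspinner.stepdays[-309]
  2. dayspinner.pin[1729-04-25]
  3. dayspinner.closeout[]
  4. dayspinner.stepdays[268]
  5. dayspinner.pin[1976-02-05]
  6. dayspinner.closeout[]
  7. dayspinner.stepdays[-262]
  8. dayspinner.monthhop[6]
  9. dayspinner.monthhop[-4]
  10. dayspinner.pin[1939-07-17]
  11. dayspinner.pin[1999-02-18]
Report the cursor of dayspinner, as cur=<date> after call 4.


CALL dayspinner.stepdays[n='-309']
RET  1895-02-09
CALL dayspinner.pin[d='1729-04-25']
RET  1729-04-25
CALL dayspinner.closeout[]
RET  1729-04-30
CALL dayspinner.stepdays[n='268']
RET  1730-01-23
CALL dayspinner.pin[d='1976-02-05']
RET  1976-02-05
CALL dayspinner.closeout[]
RET  1976-02-29
CALL dayspinner.stepdays[n='-262']
RET  1975-06-12
CALL dayspinner.monthhop[n='6']
RET  1975-12-12
CALL dayspinner.monthhop[n='-4']
RET  1975-08-12
CALL dayspinner.pin[d='1939-07-17']
RET  1939-07-17
CALL dayspinner.pin[d='1999-02-18']
RET  1999-02-18

Answer: cur=1730-01-23


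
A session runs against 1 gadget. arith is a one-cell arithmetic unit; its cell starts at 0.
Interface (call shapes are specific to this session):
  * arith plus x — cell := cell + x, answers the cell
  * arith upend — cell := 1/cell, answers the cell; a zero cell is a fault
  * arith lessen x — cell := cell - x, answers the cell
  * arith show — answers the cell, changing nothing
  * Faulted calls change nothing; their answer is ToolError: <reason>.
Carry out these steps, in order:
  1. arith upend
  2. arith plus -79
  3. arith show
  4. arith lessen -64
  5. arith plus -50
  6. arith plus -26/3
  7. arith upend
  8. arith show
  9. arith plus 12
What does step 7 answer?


Step: arith upend[]
Result: ToolError: reciprocal of zero
Step: arith plus[x=-79]
Result: -79
Step: arith show[]
Result: -79
Step: arith lessen[x=-64]
Result: -15
Step: arith plus[x=-50]
Result: -65
Step: arith plus[x=-26/3]
Result: -221/3
Step: arith upend[]
Result: -3/221
Step: arith show[]
Result: -3/221
Step: arith plus[x=12]
Result: 2649/221

Answer: -3/221


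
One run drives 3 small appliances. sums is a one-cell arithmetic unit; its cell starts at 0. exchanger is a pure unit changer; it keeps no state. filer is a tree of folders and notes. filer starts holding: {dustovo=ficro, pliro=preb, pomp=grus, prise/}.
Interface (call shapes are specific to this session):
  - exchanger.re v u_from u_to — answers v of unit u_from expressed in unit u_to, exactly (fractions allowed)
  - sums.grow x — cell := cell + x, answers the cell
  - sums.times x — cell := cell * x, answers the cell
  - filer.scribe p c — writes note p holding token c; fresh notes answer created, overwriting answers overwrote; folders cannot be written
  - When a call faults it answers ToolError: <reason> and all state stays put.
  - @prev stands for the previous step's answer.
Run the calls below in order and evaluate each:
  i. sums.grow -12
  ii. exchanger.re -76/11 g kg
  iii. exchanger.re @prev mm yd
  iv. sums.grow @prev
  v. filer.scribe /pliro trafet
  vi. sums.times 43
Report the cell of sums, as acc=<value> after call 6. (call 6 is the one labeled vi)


Answer: acc=-1297534417/2514600

Derivation:
Now I run sums.grow using x=-12, and get -12.
I try exchanger.re using v=-76/11, u_from=g, u_to=kg, and see -19/2750.
Now I run exchanger.re using v=@prev, u_from=mm, u_to=yd: -19/2514600.
I use sums.grow using x=@prev, giving -30175219/2514600.
Using filer.scribe using p=/pliro, c=trafet, which returns overwrote.
I use sums.times using x=43, and see -1297534417/2514600.


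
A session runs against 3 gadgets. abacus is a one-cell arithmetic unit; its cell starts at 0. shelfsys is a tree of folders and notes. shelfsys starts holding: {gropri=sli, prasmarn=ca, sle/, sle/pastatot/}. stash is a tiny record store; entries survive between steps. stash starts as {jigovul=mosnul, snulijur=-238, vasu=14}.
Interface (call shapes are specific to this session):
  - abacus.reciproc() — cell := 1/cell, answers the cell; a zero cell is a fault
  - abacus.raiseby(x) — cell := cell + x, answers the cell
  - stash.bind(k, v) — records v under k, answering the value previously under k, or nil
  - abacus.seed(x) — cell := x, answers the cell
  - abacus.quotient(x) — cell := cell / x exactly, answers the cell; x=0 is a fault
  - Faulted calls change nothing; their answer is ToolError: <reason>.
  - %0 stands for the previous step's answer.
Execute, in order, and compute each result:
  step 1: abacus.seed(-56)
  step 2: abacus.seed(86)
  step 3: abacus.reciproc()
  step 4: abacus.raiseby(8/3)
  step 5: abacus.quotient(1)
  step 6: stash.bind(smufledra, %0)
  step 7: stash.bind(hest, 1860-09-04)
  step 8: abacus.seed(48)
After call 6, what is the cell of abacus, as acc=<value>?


Answer: acc=691/258

Derivation:
→ abacus.seed(-56)
← -56
→ abacus.seed(86)
← 86
→ abacus.reciproc()
← 1/86
→ abacus.raiseby(8/3)
← 691/258
→ abacus.quotient(1)
← 691/258
→ stash.bind(smufledra, %0)
← nil
→ stash.bind(hest, 1860-09-04)
← nil
→ abacus.seed(48)
← 48


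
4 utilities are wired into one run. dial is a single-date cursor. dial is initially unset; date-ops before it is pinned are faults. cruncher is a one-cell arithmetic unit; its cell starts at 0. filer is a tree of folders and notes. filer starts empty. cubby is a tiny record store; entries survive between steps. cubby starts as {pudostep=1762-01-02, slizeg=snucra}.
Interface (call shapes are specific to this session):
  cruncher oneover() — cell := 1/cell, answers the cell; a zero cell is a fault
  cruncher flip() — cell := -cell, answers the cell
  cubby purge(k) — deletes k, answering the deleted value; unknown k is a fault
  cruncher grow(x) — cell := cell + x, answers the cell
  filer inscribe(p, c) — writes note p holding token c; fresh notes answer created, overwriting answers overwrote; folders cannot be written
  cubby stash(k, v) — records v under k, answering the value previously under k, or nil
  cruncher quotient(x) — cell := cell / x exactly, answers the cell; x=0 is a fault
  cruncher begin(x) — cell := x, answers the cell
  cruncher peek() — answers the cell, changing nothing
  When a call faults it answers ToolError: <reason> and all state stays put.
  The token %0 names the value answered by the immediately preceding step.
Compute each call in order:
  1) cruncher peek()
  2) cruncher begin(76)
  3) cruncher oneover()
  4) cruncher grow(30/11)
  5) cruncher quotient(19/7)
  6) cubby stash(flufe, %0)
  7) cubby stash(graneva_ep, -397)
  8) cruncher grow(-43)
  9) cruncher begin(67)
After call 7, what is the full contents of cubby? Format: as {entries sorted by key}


Answer: {flufe=16037/15884, graneva_ep=-397, pudostep=1762-01-02, slizeg=snucra}

Derivation:
$ cruncher peek
  0
$ cruncher begin x: 76
  76
$ cruncher oneover
  1/76
$ cruncher grow x: 30/11
  2291/836
$ cruncher quotient x: 19/7
  16037/15884
$ cubby stash k: flufe v: %0
  nil
$ cubby stash k: graneva_ep v: -397
  nil
$ cruncher grow x: -43
  -666975/15884
$ cruncher begin x: 67
  67


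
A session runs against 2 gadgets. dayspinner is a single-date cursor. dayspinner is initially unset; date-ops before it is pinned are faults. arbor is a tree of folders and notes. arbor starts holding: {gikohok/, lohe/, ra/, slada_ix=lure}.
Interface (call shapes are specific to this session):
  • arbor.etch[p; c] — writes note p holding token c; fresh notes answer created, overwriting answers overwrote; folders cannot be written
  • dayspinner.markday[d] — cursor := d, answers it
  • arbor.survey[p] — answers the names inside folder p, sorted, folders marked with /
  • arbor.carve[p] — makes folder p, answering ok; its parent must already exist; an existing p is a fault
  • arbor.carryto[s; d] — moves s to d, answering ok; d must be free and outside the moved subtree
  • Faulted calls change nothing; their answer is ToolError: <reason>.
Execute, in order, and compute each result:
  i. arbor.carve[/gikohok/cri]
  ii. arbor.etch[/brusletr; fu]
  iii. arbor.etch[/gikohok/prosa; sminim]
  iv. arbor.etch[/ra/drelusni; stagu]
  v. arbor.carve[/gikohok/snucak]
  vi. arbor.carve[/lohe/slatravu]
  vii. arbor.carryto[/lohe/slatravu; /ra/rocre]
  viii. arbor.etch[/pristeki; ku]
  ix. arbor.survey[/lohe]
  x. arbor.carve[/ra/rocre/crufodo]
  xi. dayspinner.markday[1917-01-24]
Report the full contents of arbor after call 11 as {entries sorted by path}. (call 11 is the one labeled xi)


Answer: {brusletr=fu, gikohok/, gikohok/cri/, gikohok/prosa=sminim, gikohok/snucak/, lohe/, pristeki=ku, ra/, ra/drelusni=stagu, ra/rocre/, ra/rocre/crufodo/, slada_ix=lure}

Derivation:
-> carve(p→/gikohok/cri)
<- ok
-> etch(p→/brusletr, c→fu)
<- created
-> etch(p→/gikohok/prosa, c→sminim)
<- created
-> etch(p→/ra/drelusni, c→stagu)
<- created
-> carve(p→/gikohok/snucak)
<- ok
-> carve(p→/lohe/slatravu)
<- ok
-> carryto(s→/lohe/slatravu, d→/ra/rocre)
<- ok
-> etch(p→/pristeki, c→ku)
<- created
-> survey(p→/lohe)
<- []
-> carve(p→/ra/rocre/crufodo)
<- ok
-> markday(d→1917-01-24)
<- 1917-01-24


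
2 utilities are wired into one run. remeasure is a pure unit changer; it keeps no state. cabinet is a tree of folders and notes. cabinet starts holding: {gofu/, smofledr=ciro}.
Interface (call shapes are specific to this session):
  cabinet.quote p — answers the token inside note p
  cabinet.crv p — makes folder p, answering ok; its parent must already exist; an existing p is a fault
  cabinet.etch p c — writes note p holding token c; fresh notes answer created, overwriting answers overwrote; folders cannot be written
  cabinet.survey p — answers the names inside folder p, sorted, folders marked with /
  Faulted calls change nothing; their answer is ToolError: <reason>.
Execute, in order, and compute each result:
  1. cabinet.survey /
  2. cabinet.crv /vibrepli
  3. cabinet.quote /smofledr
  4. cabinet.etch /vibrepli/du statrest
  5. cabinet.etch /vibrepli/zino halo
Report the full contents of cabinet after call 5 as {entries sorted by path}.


>>> cabinet.survey p=/
[out] [gofu/, smofledr]
>>> cabinet.crv p=/vibrepli
[out] ok
>>> cabinet.quote p=/smofledr
[out] ciro
>>> cabinet.etch p=/vibrepli/du c=statrest
[out] created
>>> cabinet.etch p=/vibrepli/zino c=halo
[out] created

Answer: {gofu/, smofledr=ciro, vibrepli/, vibrepli/du=statrest, vibrepli/zino=halo}


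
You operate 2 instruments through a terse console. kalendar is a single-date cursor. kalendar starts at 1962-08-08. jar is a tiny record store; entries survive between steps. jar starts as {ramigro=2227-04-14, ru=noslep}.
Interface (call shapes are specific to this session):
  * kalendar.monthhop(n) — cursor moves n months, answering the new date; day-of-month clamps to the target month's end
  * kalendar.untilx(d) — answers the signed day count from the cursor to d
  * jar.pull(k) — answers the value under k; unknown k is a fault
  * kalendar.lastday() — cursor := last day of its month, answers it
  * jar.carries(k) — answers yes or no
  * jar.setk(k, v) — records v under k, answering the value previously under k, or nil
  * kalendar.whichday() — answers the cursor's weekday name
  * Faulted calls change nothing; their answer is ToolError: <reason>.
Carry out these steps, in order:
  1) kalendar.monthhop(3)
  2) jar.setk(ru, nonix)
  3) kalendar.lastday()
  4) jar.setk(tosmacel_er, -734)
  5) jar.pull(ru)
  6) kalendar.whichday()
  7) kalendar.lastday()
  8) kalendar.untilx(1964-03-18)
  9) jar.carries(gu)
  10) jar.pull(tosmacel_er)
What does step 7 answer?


CALL monthhop[n='3']
RET  1962-11-08
CALL setk[k='ru'; v='nonix']
RET  noslep
CALL lastday[]
RET  1962-11-30
CALL setk[k='tosmacel_er'; v='-734']
RET  nil
CALL pull[k='ru']
RET  nonix
CALL whichday[]
RET  Friday
CALL lastday[]
RET  1962-11-30
CALL untilx[d='1964-03-18']
RET  474
CALL carries[k='gu']
RET  no
CALL pull[k='tosmacel_er']
RET  -734

Answer: 1962-11-30


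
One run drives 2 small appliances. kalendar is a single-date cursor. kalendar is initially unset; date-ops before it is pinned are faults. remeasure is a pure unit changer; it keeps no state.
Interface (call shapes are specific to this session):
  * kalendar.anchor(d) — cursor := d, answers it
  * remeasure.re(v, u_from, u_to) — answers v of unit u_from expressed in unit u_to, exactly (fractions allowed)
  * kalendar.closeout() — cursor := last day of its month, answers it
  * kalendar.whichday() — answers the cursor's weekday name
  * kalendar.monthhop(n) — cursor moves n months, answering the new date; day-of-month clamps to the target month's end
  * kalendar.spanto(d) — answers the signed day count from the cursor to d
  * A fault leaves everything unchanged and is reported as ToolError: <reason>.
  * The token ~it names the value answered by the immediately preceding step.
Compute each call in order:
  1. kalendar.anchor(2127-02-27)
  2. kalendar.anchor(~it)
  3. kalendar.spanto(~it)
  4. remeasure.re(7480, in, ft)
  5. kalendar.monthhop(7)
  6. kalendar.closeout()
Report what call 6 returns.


Answer: 2127-09-30

Derivation:
I use anchor passing d→2127-02-27, and see 2127-02-27.
I try anchor passing d→~it, → 2127-02-27.
Invoking spanto passing d→~it, and see 0.
Invoking re passing v→7480, u_from→in, u_to→ft: 1870/3.
I use monthhop passing n→7, and observe 2127-09-27.
Next I call closeout, — result: 2127-09-30.


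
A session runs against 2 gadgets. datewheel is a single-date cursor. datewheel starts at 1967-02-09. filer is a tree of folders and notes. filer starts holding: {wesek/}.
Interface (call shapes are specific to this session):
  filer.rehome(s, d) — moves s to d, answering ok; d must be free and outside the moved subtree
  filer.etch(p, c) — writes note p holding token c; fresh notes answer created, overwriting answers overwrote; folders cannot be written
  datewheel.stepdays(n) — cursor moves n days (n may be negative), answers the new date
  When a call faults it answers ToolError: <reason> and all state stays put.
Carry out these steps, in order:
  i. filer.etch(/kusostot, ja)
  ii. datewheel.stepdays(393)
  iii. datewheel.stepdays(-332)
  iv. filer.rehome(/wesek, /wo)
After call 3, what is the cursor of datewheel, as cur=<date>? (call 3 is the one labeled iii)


Do: etch[/kusostot; ja]
See: created
Do: stepdays[393]
See: 1968-03-08
Do: stepdays[-332]
See: 1967-04-11
Do: rehome[/wesek; /wo]
See: ok

Answer: cur=1967-04-11


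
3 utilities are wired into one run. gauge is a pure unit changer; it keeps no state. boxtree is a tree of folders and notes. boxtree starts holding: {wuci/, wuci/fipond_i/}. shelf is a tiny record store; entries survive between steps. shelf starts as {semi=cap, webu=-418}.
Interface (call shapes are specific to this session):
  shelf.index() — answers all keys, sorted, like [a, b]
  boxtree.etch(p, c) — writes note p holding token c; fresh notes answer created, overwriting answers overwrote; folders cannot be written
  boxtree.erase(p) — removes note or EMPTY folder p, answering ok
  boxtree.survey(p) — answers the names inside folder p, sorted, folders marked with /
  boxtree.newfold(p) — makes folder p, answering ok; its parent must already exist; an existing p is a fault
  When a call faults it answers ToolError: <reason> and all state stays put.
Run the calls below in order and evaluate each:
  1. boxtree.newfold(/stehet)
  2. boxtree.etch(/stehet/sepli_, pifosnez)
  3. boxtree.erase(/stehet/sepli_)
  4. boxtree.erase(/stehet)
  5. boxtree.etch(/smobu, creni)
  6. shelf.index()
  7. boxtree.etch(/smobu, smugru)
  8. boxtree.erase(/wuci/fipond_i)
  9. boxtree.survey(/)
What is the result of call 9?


Answer: [smobu, wuci/]

Derivation:
I invoke boxtree.newfold passing p→/stehet: ok.
I invoke boxtree.etch passing p→/stehet/sepli_, c→pifosnez, which returns created.
Next I call boxtree.erase passing p→/stehet/sepli_, and get ok.
I call boxtree.erase passing p→/stehet, and observe ok.
Next I call boxtree.etch passing p→/smobu, c→creni, → created.
Invoking shelf.index(), and get [semi, webu].
Using boxtree.etch passing p→/smobu, c→smugru, and observe overwrote.
Calling boxtree.erase passing p→/wuci/fipond_i, which returns ok.
Calling boxtree.survey passing p→/, — result: [smobu, wuci/].


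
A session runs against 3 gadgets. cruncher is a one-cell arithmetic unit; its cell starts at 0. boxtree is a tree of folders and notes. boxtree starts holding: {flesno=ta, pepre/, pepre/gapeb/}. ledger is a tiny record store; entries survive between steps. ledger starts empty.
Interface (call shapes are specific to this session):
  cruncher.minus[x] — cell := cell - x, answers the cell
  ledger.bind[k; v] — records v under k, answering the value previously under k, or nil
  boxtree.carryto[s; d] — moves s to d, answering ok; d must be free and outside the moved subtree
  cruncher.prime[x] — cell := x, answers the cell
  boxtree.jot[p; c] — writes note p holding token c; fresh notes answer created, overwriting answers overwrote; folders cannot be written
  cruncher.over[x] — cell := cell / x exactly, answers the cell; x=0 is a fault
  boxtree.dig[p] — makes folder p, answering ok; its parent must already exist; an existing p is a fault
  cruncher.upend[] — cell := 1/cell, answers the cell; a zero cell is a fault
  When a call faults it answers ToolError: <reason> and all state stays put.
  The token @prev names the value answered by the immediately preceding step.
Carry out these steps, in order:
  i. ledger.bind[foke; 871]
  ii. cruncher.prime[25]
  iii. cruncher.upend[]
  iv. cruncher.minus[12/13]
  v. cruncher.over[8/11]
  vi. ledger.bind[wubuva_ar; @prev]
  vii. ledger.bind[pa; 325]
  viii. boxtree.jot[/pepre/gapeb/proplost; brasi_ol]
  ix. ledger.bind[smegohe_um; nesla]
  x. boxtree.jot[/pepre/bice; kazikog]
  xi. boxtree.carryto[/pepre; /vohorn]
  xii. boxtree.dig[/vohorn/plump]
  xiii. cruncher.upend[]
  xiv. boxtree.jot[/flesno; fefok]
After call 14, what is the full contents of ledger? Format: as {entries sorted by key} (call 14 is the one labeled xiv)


$ ledger.bind k→foke v→871
  nil
$ cruncher.prime x→25
  25
$ cruncher.upend
  1/25
$ cruncher.minus x→12/13
  -287/325
$ cruncher.over x→8/11
  -3157/2600
$ ledger.bind k→wubuva_ar v→@prev
  nil
$ ledger.bind k→pa v→325
  nil
$ boxtree.jot p→/pepre/gapeb/proplost c→brasi_ol
  created
$ ledger.bind k→smegohe_um v→nesla
  nil
$ boxtree.jot p→/pepre/bice c→kazikog
  created
$ boxtree.carryto s→/pepre d→/vohorn
  ok
$ boxtree.dig p→/vohorn/plump
  ok
$ cruncher.upend
  -2600/3157
$ boxtree.jot p→/flesno c→fefok
  overwrote

Answer: {foke=871, pa=325, smegohe_um=nesla, wubuva_ar=-3157/2600}


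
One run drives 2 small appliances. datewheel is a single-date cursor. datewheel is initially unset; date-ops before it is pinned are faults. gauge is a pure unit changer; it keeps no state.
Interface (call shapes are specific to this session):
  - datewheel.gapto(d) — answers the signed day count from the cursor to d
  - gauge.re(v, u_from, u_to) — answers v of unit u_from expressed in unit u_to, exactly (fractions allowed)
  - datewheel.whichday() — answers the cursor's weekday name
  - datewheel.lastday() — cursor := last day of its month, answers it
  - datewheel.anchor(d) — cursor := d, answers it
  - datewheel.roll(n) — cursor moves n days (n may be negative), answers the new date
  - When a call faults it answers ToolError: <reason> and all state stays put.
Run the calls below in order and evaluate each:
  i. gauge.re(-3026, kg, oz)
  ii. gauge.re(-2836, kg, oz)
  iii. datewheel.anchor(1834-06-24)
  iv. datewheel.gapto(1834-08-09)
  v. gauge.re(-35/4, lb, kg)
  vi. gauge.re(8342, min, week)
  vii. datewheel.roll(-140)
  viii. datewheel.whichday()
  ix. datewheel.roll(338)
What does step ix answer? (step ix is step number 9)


Answer: 1835-01-08

Derivation:
% 1. re(-3026, kg, oz) => -4841600000000/45359237
% 2. re(-2836, kg, oz) => -4537600000000/45359237
% 3. anchor(1834-06-24) => 1834-06-24
% 4. gapto(1834-08-09) => 46
% 5. re(-35/4, lb, kg) => -317514659/80000000
% 6. re(8342, min, week) => 4171/5040
% 7. roll(-140) => 1834-02-04
% 8. whichday() => Tuesday
% 9. roll(338) => 1835-01-08


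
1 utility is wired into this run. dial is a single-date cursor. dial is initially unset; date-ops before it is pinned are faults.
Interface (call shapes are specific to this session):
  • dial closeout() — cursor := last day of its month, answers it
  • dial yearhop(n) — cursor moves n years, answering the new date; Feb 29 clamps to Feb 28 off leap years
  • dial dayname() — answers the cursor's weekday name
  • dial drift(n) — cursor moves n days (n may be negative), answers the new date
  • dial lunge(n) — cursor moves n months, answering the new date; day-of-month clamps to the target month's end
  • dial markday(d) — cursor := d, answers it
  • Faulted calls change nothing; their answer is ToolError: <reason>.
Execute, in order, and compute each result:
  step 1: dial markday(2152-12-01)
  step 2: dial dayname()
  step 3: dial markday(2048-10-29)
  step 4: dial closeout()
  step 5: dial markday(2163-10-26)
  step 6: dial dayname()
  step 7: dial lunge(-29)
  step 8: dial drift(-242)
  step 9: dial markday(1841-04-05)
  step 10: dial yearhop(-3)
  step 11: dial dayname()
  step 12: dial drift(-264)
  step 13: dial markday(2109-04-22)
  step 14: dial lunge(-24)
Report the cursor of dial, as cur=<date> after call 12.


> dial markday d=2152-12-01
:: 2152-12-01
> dial dayname
:: Friday
> dial markday d=2048-10-29
:: 2048-10-29
> dial closeout
:: 2048-10-31
> dial markday d=2163-10-26
:: 2163-10-26
> dial dayname
:: Wednesday
> dial lunge n=-29
:: 2161-05-26
> dial drift n=-242
:: 2160-09-26
> dial markday d=1841-04-05
:: 1841-04-05
> dial yearhop n=-3
:: 1838-04-05
> dial dayname
:: Thursday
> dial drift n=-264
:: 1837-07-15
> dial markday d=2109-04-22
:: 2109-04-22
> dial lunge n=-24
:: 2107-04-22

Answer: cur=1837-07-15


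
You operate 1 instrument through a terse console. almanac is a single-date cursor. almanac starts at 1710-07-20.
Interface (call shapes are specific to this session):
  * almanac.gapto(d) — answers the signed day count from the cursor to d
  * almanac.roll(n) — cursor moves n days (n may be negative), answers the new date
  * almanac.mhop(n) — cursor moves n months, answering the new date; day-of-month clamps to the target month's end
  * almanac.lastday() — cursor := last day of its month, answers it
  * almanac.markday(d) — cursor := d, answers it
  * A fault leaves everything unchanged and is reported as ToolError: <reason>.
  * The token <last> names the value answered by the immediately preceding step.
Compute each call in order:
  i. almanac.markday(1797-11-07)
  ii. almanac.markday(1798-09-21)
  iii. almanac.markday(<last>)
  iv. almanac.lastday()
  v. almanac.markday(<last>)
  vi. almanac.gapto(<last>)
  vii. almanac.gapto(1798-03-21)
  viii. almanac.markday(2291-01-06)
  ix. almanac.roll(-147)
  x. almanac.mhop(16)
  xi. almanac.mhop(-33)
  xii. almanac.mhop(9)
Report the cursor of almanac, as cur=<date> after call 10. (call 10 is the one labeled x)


I use markday(1797-11-07): 1797-11-07.
I invoke markday(1798-09-21), and get 1798-09-21.
I try markday(<last>), — result: 1798-09-21.
Now I run lastday, and see 1798-09-30.
I run markday(<last>), and see 1798-09-30.
Now I run gapto(<last>), yielding 0.
I invoke gapto(1798-03-21), and see -193.
I use markday(2291-01-06), — result: 2291-01-06.
Then roll(-147), and observe 2290-08-12.
Using mhop(16), and observe 2291-12-12.
I use mhop(-33), — result: 2289-03-12.
Calling mhop(9), → 2289-12-12.

Answer: cur=2291-12-12


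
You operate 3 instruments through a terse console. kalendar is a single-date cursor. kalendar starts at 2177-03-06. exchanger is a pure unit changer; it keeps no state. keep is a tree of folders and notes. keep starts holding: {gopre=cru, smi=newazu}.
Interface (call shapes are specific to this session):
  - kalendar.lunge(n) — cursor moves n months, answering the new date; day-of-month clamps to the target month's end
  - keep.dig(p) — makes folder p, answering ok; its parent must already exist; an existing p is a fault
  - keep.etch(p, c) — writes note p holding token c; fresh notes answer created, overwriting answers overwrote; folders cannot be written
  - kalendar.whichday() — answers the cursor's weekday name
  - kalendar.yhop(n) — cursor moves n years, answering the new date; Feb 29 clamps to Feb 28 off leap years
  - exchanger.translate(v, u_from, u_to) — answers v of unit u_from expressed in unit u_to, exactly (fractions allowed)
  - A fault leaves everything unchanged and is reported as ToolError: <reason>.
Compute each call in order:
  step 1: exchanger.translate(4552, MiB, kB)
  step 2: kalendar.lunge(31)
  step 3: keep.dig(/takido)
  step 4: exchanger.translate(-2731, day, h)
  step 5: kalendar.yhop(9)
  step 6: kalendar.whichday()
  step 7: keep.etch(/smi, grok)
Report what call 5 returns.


→ exchanger.translate(v: 4552, u_from: MiB, u_to: kB)
← 596639744/125
→ kalendar.lunge(n: 31)
← 2179-10-06
→ keep.dig(p: /takido)
← ok
→ exchanger.translate(v: -2731, u_from: day, u_to: h)
← -65544
→ kalendar.yhop(n: 9)
← 2188-10-06
→ kalendar.whichday()
← Monday
→ keep.etch(p: /smi, c: grok)
← overwrote

Answer: 2188-10-06


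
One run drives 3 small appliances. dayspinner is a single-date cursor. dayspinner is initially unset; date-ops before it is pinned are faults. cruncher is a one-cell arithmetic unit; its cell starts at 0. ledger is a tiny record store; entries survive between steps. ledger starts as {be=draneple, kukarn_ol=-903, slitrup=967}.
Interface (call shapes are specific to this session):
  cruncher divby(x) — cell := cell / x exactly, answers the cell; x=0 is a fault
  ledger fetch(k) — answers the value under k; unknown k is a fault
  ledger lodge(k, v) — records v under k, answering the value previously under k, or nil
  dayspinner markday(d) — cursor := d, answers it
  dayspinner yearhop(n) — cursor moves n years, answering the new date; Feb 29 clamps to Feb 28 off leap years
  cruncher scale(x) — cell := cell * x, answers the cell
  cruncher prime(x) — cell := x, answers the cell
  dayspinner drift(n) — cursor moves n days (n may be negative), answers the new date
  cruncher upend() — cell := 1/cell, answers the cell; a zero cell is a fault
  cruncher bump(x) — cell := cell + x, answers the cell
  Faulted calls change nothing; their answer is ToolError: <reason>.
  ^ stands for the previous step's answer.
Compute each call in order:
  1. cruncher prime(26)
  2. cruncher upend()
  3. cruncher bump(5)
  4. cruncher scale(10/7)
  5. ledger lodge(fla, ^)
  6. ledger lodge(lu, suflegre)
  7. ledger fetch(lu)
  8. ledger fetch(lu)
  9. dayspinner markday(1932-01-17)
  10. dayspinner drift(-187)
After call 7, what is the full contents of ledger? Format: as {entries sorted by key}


Answer: {be=draneple, fla=655/91, kukarn_ol=-903, lu=suflegre, slitrup=967}

Derivation:
> cruncher prime x: 26
= 26
> cruncher upend
= 1/26
> cruncher bump x: 5
= 131/26
> cruncher scale x: 10/7
= 655/91
> ledger lodge k: fla v: ^
= nil
> ledger lodge k: lu v: suflegre
= nil
> ledger fetch k: lu
= suflegre
> ledger fetch k: lu
= suflegre
> dayspinner markday d: 1932-01-17
= 1932-01-17
> dayspinner drift n: -187
= 1931-07-14


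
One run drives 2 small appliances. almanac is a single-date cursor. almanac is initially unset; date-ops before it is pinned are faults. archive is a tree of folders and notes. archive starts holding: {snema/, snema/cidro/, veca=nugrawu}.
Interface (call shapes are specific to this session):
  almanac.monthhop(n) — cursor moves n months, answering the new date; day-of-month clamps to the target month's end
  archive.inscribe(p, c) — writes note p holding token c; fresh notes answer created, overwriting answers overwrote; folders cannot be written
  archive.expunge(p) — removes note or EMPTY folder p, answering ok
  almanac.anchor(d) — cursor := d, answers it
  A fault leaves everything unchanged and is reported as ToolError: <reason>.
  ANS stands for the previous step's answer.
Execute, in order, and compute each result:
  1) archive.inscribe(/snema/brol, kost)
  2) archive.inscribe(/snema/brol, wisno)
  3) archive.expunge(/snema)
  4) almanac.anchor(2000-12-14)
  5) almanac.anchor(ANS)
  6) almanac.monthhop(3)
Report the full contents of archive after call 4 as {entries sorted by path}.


Answer: {snema/, snema/brol=wisno, snema/cidro/, veca=nugrawu}

Derivation:
[in] archive.inscribe /snema/brol kost
[out] created
[in] archive.inscribe /snema/brol wisno
[out] overwrote
[in] archive.expunge /snema
[out] ToolError: not empty
[in] almanac.anchor 2000-12-14
[out] 2000-12-14
[in] almanac.anchor ANS
[out] 2000-12-14
[in] almanac.monthhop 3
[out] 2001-03-14
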